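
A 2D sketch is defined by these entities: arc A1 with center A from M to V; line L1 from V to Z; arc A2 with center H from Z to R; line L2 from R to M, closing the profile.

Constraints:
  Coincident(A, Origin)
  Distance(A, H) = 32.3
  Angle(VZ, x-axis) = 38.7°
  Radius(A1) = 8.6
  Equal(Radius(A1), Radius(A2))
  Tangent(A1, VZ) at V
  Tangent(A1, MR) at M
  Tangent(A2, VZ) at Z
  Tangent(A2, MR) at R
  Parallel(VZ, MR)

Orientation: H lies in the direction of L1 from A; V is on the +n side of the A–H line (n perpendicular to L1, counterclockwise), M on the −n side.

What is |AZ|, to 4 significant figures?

33.43

The slot axis is L1's direction at 38.7°, so u = (cos 38.7°, sin 38.7°) = (0.7804, 0.6252) and n = (−sin 38.7°, cos 38.7°) = (-0.6252, 0.7804). A is at the origin and H lies 32.3 along u from A, so H = 32.3·u = (25.21, 20.20). Tangency of A1 to both parallel lines with radius 8.6 puts V and M at A ± 8.6·n: V = (-5.377, 6.712), M = (5.377, -6.712). Equal radii place Z and R the same way about H: Z = H + 8.6·n = (19.83, 26.91), R = H − 8.6·n = (30.58, 13.48). Then |AZ| = |Z − A| = 33.43.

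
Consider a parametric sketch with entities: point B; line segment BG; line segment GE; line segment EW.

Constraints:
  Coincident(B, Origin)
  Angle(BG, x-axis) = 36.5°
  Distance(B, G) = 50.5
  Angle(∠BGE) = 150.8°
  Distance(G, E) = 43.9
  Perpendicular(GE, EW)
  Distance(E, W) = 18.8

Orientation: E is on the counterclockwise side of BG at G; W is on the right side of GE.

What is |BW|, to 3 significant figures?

98.1

B is at the origin; BG runs at 36.5° with length 50.5, so G = 50.5·(cos 36.5°, sin 36.5°) = (40.6, 30.0). ∠BGE = 150.8°, so GE runs at 36.5° + (180° − 150.8°) = 65.7° from the x-axis; with |GE| = 43.9, E = G + 43.9·(cos 65.7°, sin 65.7°) = (58.7, 70.0). GE is perpendicular to EW; with |EW| = 18.8 on the right of GE, W = E + 18.8·(0.911, -0.412) = (75.8, 62.3). Then |BW| = |W − B| = 98.1.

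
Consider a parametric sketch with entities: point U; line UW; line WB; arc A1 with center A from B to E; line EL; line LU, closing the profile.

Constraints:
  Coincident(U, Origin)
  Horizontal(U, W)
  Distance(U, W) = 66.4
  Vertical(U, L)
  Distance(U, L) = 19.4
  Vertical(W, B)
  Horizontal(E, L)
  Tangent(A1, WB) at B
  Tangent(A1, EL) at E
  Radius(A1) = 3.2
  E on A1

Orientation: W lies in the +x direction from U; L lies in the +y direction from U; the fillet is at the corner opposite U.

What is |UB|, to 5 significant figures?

68.348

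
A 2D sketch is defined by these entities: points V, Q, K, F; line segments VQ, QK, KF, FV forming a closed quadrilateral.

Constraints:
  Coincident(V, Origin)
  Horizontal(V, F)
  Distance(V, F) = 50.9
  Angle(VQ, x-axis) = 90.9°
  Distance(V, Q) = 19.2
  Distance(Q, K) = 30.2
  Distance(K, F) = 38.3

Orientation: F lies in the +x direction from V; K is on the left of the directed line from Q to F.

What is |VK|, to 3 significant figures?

41.2

Checks: |QK| = 30.20 ✓; |KF| = 38.30 ✓.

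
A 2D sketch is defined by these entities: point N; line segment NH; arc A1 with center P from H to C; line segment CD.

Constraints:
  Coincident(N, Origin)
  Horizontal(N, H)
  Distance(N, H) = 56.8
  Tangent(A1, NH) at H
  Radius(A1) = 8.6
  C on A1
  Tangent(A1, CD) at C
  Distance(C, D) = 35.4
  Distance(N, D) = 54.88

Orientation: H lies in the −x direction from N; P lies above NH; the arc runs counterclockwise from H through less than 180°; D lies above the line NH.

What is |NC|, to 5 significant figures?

48.973

Checks: N = (0.00, 0.00) ✓; |NH| = 56.80 ✓; |PC| = 8.600 ✓; ∠(PC, CD) = 90.00° ✓; |CD| = 35.40 ✓; |ND| = 54.88 ✓.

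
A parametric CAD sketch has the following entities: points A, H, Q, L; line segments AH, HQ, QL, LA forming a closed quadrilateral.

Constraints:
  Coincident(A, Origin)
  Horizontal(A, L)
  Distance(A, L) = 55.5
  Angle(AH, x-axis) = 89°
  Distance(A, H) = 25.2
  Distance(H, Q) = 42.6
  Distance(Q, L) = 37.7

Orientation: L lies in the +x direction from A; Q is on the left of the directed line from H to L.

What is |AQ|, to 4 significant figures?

54.66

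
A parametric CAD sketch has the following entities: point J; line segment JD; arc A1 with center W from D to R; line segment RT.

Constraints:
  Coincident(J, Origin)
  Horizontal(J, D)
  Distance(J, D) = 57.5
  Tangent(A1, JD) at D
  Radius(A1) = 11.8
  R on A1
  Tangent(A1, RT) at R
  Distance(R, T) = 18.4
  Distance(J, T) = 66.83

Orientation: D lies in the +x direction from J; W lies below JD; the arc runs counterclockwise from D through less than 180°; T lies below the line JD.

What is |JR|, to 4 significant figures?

51.02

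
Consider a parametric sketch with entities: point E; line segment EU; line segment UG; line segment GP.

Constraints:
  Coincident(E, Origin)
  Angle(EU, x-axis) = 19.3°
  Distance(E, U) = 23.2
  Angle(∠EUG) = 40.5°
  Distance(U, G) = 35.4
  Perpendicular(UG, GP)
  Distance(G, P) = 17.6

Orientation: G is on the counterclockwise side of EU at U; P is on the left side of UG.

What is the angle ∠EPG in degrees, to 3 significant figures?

81.9°

∠EUG = 40.5°, so UG runs at 19.3° + (180° − 40.5°) = 159° from the x-axis; with |UG| = 35.4, G = U + 35.4·(cos 159°, sin 159°) = (-11.1, 20.5). The perpendicularity gives GP at right angles to UG; with |GP| = 17.6 on the left of UG, P = G + 17.6·(-0.362, -0.932) = (-17.5, 4.06). Then cos ∠EPG = PE·PG / (|PE||PG|), giving 81.9°.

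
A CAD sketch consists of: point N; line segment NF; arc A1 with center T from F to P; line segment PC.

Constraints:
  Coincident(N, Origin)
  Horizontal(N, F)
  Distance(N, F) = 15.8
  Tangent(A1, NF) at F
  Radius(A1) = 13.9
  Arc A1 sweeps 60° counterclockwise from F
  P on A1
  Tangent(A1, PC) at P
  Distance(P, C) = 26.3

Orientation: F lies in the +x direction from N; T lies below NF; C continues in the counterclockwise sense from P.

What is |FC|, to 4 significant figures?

38.96

N is at the origin; N and F share the same y with |NF| = 15.8 and F on the +x side, so F = (15.80, 0.000). Since A1 is tangent to NF there, TF ⟂ NF, so T = F + (0, -13.9) = (15.80, -13.90). On A1, F sits at bearing 90° from T; a 60° counterclockwise sweep puts P at bearing 150°, so P = T + 13.9·(cos 150°, sin 150°) = (3.762, -6.950). The tangent condition forces TP to be normal to PC, so PC runs along (−sin 150°, cos 150°); with |PC| = 26.3, C = (-9.388, -29.73). Then |FC| = |C − F| = 38.96.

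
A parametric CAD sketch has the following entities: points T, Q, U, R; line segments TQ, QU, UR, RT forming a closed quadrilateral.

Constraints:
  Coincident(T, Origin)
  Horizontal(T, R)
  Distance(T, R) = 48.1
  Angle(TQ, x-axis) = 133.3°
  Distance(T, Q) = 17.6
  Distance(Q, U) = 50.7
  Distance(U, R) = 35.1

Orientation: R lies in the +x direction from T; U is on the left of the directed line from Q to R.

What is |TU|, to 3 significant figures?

47.5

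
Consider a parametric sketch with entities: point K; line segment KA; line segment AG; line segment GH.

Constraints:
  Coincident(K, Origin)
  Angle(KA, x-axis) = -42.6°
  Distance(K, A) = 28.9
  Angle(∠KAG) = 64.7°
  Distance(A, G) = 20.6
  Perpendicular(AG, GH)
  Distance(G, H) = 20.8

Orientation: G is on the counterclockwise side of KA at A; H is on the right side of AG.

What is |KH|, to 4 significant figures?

47.65

K is at the origin; KA runs at -42.6° with length 28.9, so A = 28.9·(cos -42.6°, sin -42.6°) = (21.27, -19.56). ∠KAG = 64.7°, so AG runs at -42.6° + (180° − 64.7°) = 72.70° from the x-axis; with |AG| = 20.6, G = A + 20.6·(cos 72.70°, sin 72.70°) = (27.40, 0.1064). AG is perpendicular to GH; with |GH| = 20.8 on the right of AG, H = G + 20.8·(0.9548, -0.2974) = (47.26, -6.079). Then |KH| = |H − K| = 47.65.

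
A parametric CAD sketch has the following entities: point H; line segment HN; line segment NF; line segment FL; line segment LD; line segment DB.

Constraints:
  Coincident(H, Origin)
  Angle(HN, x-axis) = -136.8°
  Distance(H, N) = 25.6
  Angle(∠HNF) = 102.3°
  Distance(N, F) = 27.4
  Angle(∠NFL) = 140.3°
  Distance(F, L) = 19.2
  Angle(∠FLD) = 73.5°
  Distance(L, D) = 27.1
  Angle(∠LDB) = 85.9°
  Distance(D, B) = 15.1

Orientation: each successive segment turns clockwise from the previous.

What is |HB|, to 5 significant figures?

20.665

H is at the origin; HN runs at -136.8° with length 25.6, so N = (-18.662, -17.524). ∠HNF = 102.3° gives NF at 145.50° from the x-axis; with |NF| = 27.4, F = (-41.243, -2.0049). ∠NFL = 140.3° gives FL at 105.80° from the x-axis; with |FL| = 19.2, L = (-46.470, 16.470). ∠FLD = 73.5° gives LD at -0.70000° from the x-axis; with |LD| = 27.1, D = (-19.372, 16.139). ∠LDB = 85.9° gives DB at -94.800° from the x-axis; with |DB| = 15.1, B = (-20.636, 1.0916). Then |HB| = |B − H| = 20.665.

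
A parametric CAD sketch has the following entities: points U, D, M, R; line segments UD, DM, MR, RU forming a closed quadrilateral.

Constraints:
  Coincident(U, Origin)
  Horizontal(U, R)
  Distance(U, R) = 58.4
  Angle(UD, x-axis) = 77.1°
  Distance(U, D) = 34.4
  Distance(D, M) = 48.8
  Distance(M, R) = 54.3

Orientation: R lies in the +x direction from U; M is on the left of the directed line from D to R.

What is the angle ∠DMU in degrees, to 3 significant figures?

21.3°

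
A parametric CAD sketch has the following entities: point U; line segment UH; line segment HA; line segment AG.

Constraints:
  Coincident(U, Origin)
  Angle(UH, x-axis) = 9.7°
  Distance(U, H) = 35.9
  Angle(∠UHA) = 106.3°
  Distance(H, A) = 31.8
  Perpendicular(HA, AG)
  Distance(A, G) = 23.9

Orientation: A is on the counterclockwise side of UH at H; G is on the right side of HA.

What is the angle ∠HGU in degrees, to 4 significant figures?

17.41°

U is at the origin; UH runs at 9.7° with length 35.9, so H = 35.9·(cos 9.7°, sin 9.7°) = (35.39, 6.049). ∠UHA = 106.3°, so HA runs at 9.7° + (180° − 106.3°) = 83.40° from the x-axis; with |HA| = 31.8, A = H + 31.8·(cos 83.40°, sin 83.40°) = (39.04, 37.64). The perpendicularity gives AG at right angles to HA; with |AG| = 23.9 on the right of HA, G = A + 23.9·(0.9934, -0.1149) = (62.78, 34.89). Then cos ∠HGU = GH·GU / (|GH||GU|), giving 17.41°.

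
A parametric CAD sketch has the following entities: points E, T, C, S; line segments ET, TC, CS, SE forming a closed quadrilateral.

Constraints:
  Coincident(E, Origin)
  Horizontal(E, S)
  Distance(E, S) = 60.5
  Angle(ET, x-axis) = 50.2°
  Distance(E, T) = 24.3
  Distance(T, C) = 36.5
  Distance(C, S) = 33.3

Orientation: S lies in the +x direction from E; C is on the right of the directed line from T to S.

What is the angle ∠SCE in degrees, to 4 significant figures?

128.5°

Checks: E = (0.00, 0.00) ✓; |TC| = 36.50 ✓; |CS| = 33.30 ✓.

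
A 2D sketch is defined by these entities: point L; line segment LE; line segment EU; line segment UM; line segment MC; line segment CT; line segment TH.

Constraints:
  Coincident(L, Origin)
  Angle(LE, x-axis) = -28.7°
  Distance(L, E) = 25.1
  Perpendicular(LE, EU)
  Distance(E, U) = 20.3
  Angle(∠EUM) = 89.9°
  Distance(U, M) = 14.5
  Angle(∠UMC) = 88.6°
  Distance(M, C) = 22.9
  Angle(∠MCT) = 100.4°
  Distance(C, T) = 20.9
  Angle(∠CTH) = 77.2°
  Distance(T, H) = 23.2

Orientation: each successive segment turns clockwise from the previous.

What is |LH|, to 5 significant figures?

34.863

L is at the origin; LE runs at -28.7° with length 25.1, so E = (22.016, -12.054). LE is perpendicular to EU, so EU runs at -118.70°; with |EU| = 20.3, U = (12.268, -29.860). ∠EUM = 89.9° gives UM at 151.20° from the x-axis; with |UM| = 14.5, M = (-0.43862, -22.874). ∠UMC = 88.6° gives MC at 59.800° from the x-axis; with |MC| = 22.9, C = (11.081, -3.0824). ∠MCT = 100.4° gives CT at -19.800° from the x-axis; with |CT| = 20.9, T = (30.745, -10.162). ∠CTH = 77.2° gives TH at -122.60° from the x-axis; with |TH| = 23.2, H = (18.245, -29.707). Then |LH| = |H − L| = 34.863.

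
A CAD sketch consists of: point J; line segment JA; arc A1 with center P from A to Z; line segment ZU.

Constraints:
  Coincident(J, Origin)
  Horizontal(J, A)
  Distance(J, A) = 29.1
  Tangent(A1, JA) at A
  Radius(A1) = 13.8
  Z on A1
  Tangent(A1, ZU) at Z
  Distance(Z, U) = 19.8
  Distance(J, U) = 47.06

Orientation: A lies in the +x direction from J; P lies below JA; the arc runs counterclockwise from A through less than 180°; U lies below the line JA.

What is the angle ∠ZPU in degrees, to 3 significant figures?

55.1°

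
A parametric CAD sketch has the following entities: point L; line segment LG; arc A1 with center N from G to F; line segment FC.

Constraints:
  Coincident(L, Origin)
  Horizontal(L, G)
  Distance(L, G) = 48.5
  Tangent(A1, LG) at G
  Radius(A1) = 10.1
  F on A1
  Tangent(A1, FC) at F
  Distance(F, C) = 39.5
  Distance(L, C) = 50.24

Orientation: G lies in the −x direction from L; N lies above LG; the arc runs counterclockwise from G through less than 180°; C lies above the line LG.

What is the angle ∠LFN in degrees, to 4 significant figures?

168.9°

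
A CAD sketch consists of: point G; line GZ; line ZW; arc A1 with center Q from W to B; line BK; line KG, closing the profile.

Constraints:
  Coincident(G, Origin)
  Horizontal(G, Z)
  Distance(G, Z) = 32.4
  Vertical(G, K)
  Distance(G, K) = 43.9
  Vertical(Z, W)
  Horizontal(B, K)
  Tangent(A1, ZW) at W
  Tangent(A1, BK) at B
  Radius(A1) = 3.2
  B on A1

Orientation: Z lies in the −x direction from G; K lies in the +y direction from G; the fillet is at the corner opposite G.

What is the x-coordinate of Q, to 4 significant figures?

-29.20

G is at the origin; GZ is horizontal with |GZ| = 32.4 and Z on the −x side, so Z = (-32.40, 0.000). GK is vertical with |GK| = 43.9 and K on the +y side, so K = (0.000, 43.90). The virtual corner opposite G is at (-32.40, 43.90). Tangency of A1 to ZW means the radius QW is perpendicular to ZW and since A1 is tangent to BK there, QB ⟂ BK, with radius 3.2, so the center Q sits 3.2 in from both sides at Q = (-29.20, 40.70). So Q.x = -29.20.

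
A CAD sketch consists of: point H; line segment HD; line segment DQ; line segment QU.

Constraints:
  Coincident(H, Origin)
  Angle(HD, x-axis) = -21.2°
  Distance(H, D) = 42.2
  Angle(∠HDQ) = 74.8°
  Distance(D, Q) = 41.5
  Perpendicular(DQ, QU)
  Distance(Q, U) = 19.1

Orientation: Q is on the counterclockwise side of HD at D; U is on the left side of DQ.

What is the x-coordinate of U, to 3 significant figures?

24.7

H is at the origin; HD runs at -21.2° with length 42.2, so D = 42.2·(cos -21.2°, sin -21.2°) = (39.3, -15.3). ∠HDQ = 74.8°, so DQ runs at -21.2° + (180° − 74.8°) = 84.0° from the x-axis; with |DQ| = 41.5, Q = D + 41.5·(cos 84.0°, sin 84.0°) = (43.7, 26.0). The perpendicularity gives QU at right angles to DQ; with |QU| = 19.1 on the left of DQ, U = Q + 19.1·(-0.995, 0.105) = (24.7, 28.0). So U.x = 24.7.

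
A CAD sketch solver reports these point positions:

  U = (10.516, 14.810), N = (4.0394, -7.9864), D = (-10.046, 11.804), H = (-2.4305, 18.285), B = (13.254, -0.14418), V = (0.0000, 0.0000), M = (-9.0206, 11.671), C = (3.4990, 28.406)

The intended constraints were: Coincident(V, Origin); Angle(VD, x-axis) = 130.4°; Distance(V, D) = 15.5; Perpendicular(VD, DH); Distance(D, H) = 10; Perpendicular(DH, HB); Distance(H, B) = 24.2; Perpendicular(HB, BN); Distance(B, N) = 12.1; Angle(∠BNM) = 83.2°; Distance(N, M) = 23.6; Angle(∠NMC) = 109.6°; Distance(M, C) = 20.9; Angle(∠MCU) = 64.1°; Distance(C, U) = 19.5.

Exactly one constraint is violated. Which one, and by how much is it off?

Distance(C, U) = 19.5 — off by 4.20.

V = (0.00, 0.00) ✓; VD at 130.4° ✓; |VD| = 15.50 ✓; ∠(VD, DH) = 90.00° ✓; |DH| = 10.00 ✓; ∠(DH, HB) = 90.00° ✓; |HB| = 24.20 ✓; ∠(HB, BN) = 90.00° ✓; |BN| = 12.10 ✓; ∠BNM = 83.20° ✓; |NM| = 23.60 ✓; ∠NMC = 109.6° ✓; |MC| = 20.90 ✓; ∠MCU = 64.10° ✓; |CU| = 15.30 ✗.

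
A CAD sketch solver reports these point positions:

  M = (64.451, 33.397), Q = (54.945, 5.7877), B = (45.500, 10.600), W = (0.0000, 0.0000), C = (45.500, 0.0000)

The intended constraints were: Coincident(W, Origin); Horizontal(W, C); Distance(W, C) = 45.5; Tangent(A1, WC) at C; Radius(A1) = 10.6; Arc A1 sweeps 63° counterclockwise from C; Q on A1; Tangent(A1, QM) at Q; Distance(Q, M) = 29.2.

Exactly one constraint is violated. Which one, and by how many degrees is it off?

Tangent(A1, QM) at Q — off by 8.00°.

W = (0.00, 0.00) ✓; W.y = 0.00, C.y = 0.00 ✓; |WC| = 45.50 ✓; ∠(BC, CW) = 90.00° ✓; |BC| = 10.60 ✓; bearing(B→Q) − bearing(B→C) = 63.00° ✓; |BQ| = 10.60 ✓; ∠(BQ, QM) = 82.00° ✗; |QM| = 29.20 ✓.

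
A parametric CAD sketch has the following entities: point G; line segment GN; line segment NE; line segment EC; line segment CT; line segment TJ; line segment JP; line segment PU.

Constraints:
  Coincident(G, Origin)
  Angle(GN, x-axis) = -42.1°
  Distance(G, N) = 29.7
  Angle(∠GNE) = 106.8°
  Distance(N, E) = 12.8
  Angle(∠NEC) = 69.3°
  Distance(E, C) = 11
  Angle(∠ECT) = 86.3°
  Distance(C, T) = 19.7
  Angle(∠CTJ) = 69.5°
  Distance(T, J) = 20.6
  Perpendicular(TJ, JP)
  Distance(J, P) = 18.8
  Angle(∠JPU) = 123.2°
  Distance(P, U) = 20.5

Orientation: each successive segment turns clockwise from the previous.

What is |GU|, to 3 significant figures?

24.4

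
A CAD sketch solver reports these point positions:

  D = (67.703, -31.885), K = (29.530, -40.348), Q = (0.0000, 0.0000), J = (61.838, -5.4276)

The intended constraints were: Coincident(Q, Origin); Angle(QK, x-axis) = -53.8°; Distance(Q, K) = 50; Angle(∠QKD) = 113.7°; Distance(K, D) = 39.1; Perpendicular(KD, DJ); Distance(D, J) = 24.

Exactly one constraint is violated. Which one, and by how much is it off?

Distance(D, J) = 24 — off by 3.10.

Q = (0.00, 0.00) ✓; QK at -53.80° ✓; |QK| = 50.00 ✓; ∠QKD = 113.7° ✓; |KD| = 39.10 ✓; ∠(KD, DJ) = 90.00° ✓; |DJ| = 27.10 ✗.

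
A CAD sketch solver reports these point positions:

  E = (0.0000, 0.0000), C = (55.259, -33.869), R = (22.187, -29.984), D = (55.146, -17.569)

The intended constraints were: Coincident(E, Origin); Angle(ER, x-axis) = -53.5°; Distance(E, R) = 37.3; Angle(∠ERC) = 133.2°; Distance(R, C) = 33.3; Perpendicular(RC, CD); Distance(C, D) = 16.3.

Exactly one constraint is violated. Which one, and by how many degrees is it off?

Perpendicular(RC, CD) — off by 7.10°.

E = (0.00, 0.00) ✓; ER at -53.50° ✓; |ER| = 37.30 ✓; ∠ERC = 133.2° ✓; |RC| = 33.30 ✓; ∠(RC, CD) = 97.10° ✗; |CD| = 16.30 ✓.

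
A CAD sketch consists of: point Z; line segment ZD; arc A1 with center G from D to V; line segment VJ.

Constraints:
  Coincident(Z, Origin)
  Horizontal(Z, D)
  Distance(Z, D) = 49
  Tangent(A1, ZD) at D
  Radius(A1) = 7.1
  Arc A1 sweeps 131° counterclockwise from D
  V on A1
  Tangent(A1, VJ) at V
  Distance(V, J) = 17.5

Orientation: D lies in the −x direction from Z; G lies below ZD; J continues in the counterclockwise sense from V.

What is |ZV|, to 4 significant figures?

55.62

Z is at the origin; Z and D share the same y with |ZD| = 49.0 and D on the −x side, so D = (-49.00, 0.000). Tangency of A1 to ZD means the radius GD is perpendicular to ZD, so G = D + (0, -7.1) = (-49.00, -7.100). On A1, D sits at bearing 90° from G; a 131° counterclockwise sweep puts V at bearing 221°, so V = G + 7.1·(cos 221°, sin 221°) = (-54.36, -11.76). Then |ZV| = |V − Z| = 55.62.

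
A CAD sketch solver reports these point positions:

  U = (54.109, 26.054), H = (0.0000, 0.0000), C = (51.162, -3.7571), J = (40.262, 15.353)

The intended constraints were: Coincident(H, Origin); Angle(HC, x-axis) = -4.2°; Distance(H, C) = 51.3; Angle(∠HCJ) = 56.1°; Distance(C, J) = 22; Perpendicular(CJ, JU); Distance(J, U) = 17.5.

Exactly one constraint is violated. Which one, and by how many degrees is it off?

Perpendicular(CJ, JU) — off by 8.00°.

H = (0.00, 0.00) ✓; HC at -4.200° ✓; |HC| = 51.30 ✓; ∠HCJ = 56.10° ✓; |CJ| = 22.00 ✓; ∠(CJ, JU) = 82.00° ✗; |JU| = 17.50 ✓.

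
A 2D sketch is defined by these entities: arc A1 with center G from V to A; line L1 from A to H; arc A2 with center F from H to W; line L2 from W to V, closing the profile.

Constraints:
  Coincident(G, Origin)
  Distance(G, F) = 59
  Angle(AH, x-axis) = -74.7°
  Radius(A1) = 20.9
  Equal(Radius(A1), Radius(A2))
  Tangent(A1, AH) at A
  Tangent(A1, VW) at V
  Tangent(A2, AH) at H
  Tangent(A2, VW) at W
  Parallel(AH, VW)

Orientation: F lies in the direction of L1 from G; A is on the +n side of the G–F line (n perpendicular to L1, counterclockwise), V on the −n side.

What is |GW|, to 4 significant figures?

62.59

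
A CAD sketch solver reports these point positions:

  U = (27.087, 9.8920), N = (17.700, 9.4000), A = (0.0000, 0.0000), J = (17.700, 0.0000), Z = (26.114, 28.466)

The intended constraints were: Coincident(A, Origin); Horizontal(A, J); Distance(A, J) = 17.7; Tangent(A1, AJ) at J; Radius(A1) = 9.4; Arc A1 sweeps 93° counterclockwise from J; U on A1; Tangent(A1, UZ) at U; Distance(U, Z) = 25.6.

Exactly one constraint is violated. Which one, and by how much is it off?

Distance(U, Z) = 25.6 — off by 7.00.

A = (0.00, 0.00) ✓; A.y = 0.00, J.y = 0.00 ✓; |AJ| = 17.70 ✓; ∠(NJ, JA) = 90.00° ✓; |NJ| = 9.400 ✓; bearing(N→U) − bearing(N→J) = 93.00° ✓; |NU| = 9.400 ✓; ∠(NU, UZ) = 90.00° ✓; |UZ| = 18.60 ✗.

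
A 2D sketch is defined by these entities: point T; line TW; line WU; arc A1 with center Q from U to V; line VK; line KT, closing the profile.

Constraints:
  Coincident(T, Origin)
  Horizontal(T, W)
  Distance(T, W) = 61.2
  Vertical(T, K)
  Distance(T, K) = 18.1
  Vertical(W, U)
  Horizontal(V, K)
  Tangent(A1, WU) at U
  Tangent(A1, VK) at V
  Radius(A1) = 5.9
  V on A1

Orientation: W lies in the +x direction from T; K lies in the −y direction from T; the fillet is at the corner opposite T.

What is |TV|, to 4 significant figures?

58.19

T is at the origin; T and W share the same y with |TW| = 61.2 and W on the +x side, so W = (61.20, 0.000). T and K share the same x with |TK| = 18.1 and K on the −y side, so K = (0.000, -18.10). The virtual corner opposite T is at (61.20, -18.10). The tangent condition forces QU to be normal to WU and A1 meets VK tangentially, so QV is at right angles to VK, with radius 5.9, so the center Q sits 5.9 in from both sides at Q = (55.30, -12.20). That places the tangent points at U = (61.20, -12.20) on WU and V = (55.30, -18.10) on VK. Then |TV| = |V − T| = 58.19.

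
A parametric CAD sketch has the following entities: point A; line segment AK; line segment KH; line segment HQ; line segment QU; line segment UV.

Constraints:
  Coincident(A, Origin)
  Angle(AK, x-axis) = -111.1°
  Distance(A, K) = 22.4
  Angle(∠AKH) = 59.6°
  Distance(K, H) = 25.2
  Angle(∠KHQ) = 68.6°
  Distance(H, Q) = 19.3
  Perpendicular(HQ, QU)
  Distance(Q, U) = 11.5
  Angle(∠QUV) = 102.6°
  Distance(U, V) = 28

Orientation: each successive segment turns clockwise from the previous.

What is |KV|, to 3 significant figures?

18.2

HQ ⟂ QU, so QU runs at -72.9°; with |QU| = 11.5, U = (-1.92, -6.49). ∠QUV = 102.6° gives UV at -150° from the x-axis; with |UV| = 28.0, V = (-26.2, -20.4). Then |KV| = |V − K| = 18.2.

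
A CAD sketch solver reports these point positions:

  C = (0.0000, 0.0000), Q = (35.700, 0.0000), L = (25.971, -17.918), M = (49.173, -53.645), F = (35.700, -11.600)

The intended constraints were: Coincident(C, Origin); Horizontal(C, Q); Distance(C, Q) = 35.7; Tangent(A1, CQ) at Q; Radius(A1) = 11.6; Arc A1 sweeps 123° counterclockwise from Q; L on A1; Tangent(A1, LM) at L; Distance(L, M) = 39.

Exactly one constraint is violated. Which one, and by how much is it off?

Distance(L, M) = 39 — off by 3.60.

C = (0.00, 0.00) ✓; C.y = 0.00, Q.y = 0.00 ✓; |CQ| = 35.70 ✓; ∠(FQ, QC) = 90.00° ✓; |FQ| = 11.60 ✓; bearing(F→L) − bearing(F→Q) = 123.0° ✓; |FL| = 11.60 ✓; ∠(FL, LM) = 90.00° ✓; |LM| = 42.60 ✗.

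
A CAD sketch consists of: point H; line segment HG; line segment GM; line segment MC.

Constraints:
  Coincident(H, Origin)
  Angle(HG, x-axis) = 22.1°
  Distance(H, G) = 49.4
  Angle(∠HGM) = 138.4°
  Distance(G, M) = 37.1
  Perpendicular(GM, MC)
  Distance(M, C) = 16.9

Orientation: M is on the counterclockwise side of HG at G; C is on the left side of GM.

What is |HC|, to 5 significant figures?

75.729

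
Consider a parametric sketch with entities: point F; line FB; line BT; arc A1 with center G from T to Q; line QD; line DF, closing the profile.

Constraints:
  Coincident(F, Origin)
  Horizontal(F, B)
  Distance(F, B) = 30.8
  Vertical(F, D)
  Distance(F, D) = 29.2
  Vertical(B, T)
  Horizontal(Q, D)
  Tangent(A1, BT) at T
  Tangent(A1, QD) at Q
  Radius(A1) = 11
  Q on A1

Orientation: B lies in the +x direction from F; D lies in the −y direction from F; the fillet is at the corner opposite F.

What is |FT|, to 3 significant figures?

35.8

F is at the origin; FB is horizontal with |FB| = 30.8 and B on the +x side, so B = (30.8, 0.00). F and D share the same x with |FD| = 29.2 and D on the −y side, so D = (0.00, -29.2). The virtual corner opposite F is at (30.8, -29.2). Since A1 is tangent to BT there, GT ⟂ BT and since A1 is tangent to QD there, GQ ⟂ QD, with radius 11.0, so the center G sits 11.0 in from both sides at G = (19.8, -18.2). That places the tangent points at T = (30.8, -18.2) on BT and Q = (19.8, -29.2) on QD. Then |FT| = |T − F| = 35.8.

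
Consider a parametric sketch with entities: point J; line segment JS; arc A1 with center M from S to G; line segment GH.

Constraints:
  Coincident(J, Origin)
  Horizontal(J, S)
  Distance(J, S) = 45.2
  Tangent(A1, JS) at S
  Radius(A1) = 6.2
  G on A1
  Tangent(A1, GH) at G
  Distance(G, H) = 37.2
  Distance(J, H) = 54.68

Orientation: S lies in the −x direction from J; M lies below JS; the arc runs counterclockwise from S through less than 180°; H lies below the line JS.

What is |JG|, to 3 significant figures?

51.6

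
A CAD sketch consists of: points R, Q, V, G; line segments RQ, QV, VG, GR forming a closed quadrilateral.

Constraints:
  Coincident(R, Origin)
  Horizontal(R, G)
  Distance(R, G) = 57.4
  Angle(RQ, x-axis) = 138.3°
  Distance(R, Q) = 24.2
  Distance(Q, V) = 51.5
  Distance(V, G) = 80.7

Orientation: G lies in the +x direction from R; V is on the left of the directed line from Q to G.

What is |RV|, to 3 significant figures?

62.1

Checks: |QV| = 51.50 ✓; |VG| = 80.70 ✓.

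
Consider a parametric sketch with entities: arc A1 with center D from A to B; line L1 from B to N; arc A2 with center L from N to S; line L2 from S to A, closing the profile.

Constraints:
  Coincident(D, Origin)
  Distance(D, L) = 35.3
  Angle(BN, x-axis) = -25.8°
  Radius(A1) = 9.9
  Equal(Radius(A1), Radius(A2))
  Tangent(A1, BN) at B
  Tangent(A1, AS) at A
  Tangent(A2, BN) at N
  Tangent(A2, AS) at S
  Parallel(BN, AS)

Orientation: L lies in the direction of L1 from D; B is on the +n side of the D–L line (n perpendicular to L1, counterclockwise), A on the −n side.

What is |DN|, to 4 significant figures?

36.66

The slot axis is L1's direction at -25.8°, so u = (cos -25.8°, sin -25.8°) = (0.9003, -0.4352) and n = (−sin -25.8°, cos -25.8°) = (0.4352, 0.9003). D is at the origin and L lies 35.3 along u from D, so L = 35.3·u = (31.78, -15.36). Tangency of A1 to both parallel lines with radius 9.9 puts B and A at D ± 9.9·n: B = (4.309, 8.913), A = (-4.309, -8.913). Equal radii place N and S the same way about L: N = L + 9.9·n = (36.09, -6.451), S = L − 9.9·n = (27.47, -24.28). Then |DN| = |N − D| = 36.66.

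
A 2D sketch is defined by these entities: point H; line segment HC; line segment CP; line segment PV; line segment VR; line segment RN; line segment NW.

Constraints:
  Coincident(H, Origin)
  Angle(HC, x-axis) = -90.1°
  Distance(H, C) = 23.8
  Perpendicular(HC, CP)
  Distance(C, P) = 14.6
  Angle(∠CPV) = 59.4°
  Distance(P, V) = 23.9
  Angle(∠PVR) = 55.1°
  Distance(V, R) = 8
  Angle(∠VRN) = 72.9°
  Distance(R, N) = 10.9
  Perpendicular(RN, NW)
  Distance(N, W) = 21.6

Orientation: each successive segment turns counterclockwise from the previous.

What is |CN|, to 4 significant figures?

15.49

H is at the origin; HC runs at -90.1° with length 23.8, so C = (-0.04154, -23.80). The perpendicularity gives CP at right angles to HC, so CP runs at -0.1000°; with |CP| = 14.6, P = (14.56, -23.83). ∠CPV = 59.4° gives PV at 120.5° from the x-axis; with |PV| = 23.9, V = (2.428, -3.233). ∠PVR = 55.1° gives VR at -114.6° from the x-axis; with |VR| = 8.0, R = (-0.9020, -10.51). ∠VRN = 72.9° gives RN at -7.500° from the x-axis; with |RN| = 10.9, N = (9.905, -11.93). Then |CN| = |N − C| = 15.49.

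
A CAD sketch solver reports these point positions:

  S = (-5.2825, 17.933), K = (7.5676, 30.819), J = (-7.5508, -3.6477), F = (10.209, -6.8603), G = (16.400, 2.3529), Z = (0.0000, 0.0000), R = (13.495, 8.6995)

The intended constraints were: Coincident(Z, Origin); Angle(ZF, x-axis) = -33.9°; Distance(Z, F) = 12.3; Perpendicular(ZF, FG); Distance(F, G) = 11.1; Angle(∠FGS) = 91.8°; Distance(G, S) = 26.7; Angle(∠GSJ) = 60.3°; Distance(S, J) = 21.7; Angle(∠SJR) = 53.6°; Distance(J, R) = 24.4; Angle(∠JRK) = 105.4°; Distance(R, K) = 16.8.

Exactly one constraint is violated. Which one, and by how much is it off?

Distance(R, K) = 16.8 — off by 6.10.

Z = (0.00, 0.00) ✓; ZF at -33.90° ✓; |ZF| = 12.30 ✓; ∠(ZF, FG) = 90.00° ✓; |FG| = 11.10 ✓; ∠FGS = 91.80° ✓; |GS| = 26.70 ✓; ∠GSJ = 60.30° ✓; |SJ| = 21.70 ✓; ∠SJR = 53.60° ✓; |JR| = 24.40 ✓; ∠JRK = 105.4° ✓; |RK| = 22.90 ✗.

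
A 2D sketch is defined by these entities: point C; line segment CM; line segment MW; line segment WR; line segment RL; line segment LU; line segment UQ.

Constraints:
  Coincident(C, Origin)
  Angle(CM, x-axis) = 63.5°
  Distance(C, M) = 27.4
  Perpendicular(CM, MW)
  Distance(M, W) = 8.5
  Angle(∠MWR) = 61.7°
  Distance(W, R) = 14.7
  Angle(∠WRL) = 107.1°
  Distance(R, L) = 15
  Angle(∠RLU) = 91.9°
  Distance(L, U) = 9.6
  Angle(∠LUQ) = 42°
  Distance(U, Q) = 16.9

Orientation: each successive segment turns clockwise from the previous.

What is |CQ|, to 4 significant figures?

12.87

C is at the origin; CM runs at 63.5° with length 27.4, so M = (12.23, 24.52). CM ⟂ MW, so MW runs at -26.50°; with |MW| = 8.5, W = (19.83, 20.73). ∠MWR = 61.7° gives WR at -144.8° from the x-axis; with |WR| = 14.7, R = (7.821, 12.25). ∠WRL = 107.1° gives RL at 142.3° from the x-axis; with |RL| = 15.0, L = (-4.048, 21.43). ∠RLU = 91.9° gives LU at 54.20° from the x-axis; with |LU| = 9.6, U = (1.568, 29.21). ∠LUQ = 42.0° gives UQ at -83.80° from the x-axis; with |UQ| = 16.9, Q = (3.393, 12.41). Then |CQ| = |Q − C| = 12.87.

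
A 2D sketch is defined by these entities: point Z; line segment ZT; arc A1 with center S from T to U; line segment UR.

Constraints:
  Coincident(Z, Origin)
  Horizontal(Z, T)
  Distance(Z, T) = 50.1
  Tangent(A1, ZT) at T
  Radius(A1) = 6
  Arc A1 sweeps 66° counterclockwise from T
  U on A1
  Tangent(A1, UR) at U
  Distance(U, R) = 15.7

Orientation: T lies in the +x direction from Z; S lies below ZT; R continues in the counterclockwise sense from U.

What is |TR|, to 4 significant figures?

21.48

Z is at the origin; Z and T share the same y with |ZT| = 50.1 and T on the +x side, so T = (50.10, 0.000). The tangent condition forces ST to be normal to ZT, so S = T + (0, -6) = (50.10, -6.000). On A1, T sits at bearing 90° from S; a 66° counterclockwise sweep puts U at bearing 156°, so U = S + 6.0·(cos 156°, sin 156°) = (44.62, -3.560). Since A1 is tangent to UR there, SU ⟂ UR, so UR runs along (−sin 156°, cos 156°); with |UR| = 15.7, R = (38.23, -17.90). Then |TR| = |R − T| = 21.48.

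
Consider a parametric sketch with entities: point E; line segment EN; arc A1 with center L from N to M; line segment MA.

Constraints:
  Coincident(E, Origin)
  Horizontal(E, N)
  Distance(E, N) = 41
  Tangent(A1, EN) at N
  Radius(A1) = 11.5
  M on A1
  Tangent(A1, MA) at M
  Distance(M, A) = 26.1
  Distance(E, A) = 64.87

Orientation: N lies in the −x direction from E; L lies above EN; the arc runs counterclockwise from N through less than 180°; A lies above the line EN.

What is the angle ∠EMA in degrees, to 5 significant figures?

169.82°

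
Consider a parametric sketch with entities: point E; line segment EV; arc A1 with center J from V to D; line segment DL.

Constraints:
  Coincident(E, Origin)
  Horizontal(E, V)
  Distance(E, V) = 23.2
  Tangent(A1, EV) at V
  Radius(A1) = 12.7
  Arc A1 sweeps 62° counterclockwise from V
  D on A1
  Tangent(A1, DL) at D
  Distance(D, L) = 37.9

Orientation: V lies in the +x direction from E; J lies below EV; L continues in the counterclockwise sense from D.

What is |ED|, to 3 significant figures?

13.8

The tangent condition forces JV to be normal to EV, so J = V + (0, -12.7) = (23.2, -12.7). On A1, V sits at bearing 90° from J; a 62° counterclockwise sweep puts D at bearing 152°, so D = J + 12.7·(cos 152°, sin 152°) = (12.0, -6.74). Then |ED| = |D − E| = 13.8.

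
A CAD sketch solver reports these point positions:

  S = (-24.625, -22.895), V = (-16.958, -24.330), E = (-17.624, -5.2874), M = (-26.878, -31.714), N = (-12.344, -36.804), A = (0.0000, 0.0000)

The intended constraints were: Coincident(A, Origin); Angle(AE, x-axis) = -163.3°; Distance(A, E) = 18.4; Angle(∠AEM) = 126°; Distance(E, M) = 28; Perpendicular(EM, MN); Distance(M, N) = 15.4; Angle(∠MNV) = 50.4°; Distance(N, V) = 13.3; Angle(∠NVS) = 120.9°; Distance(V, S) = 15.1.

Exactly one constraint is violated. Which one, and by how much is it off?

Distance(V, S) = 15.1 — off by 7.30.

A = (0.00, 0.00) ✓; AE at -163.3° ✓; |AE| = 18.40 ✓; ∠AEM = 126.0° ✓; |EM| = 28.00 ✓; ∠(EM, MN) = 90.00° ✓; |MN| = 15.40 ✓; ∠MNV = 50.40° ✓; |NV| = 13.30 ✓; ∠NVS = 120.9° ✓; |VS| = 7.800 ✗.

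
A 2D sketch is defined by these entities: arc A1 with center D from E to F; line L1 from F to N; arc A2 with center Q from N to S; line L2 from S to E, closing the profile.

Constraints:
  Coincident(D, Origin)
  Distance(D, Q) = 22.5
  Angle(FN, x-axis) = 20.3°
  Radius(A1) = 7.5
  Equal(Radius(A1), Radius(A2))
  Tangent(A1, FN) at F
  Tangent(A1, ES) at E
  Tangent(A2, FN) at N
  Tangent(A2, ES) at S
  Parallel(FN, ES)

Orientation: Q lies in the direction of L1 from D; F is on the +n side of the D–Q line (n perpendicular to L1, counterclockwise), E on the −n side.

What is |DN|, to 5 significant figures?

23.717

The slot axis is L1's direction at 20.3°, so u = (cos 20.3°, sin 20.3°) = (0.93789, 0.34694) and n = (−sin 20.3°, cos 20.3°) = (-0.34694, 0.93789). D is at the origin and Q lies 22.5 along u from D, so Q = 22.5·u = (21.103, 7.8061). Tangency of A1 to both parallel lines with radius 7.5 puts F and E at D ± 7.5·n: F = (-2.6020, 7.0342), E = (2.6020, -7.0342). Equal radii place N and S the same way about Q: N = Q + 7.5·n = (18.500, 14.840), S = Q − 7.5·n = (23.705, 0.77189). Then |DN| = |N − D| = 23.717.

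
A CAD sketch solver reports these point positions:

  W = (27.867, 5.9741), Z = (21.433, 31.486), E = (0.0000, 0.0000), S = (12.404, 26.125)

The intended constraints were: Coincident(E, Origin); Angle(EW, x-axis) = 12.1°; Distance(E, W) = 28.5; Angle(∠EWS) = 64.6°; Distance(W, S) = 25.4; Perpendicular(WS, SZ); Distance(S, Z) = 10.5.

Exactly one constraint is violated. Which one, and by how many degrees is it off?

Perpendicular(WS, SZ) — off by 6.80°.

E = (0.00, 0.00) ✓; EW at 12.10° ✓; |EW| = 28.50 ✓; ∠EWS = 64.60° ✓; |WS| = 25.40 ✓; ∠(WS, SZ) = 96.80° ✗; |SZ| = 10.50 ✓.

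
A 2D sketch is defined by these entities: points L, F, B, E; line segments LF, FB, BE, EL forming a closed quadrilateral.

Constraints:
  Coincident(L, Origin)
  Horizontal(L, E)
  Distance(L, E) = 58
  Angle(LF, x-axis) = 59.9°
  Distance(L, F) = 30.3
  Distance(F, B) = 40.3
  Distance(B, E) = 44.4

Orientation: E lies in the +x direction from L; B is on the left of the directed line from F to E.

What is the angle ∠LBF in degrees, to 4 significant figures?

14.46°

Checks: |FB| = 40.30 ✓; |BE| = 44.40 ✓.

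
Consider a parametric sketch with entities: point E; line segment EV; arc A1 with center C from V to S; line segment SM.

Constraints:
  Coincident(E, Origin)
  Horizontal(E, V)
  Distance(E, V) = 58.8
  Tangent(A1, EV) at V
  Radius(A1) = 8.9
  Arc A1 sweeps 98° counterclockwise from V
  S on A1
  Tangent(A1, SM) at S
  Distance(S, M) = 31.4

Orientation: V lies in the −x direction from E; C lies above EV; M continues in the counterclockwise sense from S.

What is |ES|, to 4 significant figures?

51.00

E is at the origin; EV is horizontal with |EV| = 58.8 and V on the −x side, so V = (-58.80, 0.000). The tangent condition forces CV to be normal to EV, so C = V + (0, 8.9) = (-58.80, 8.900). On A1, V sits at bearing -90° from C; a 98° counterclockwise sweep puts S at bearing 8°, so S = C + 8.9·(cos 8°, sin 8°) = (-49.99, 10.14). Then |ES| = |S − E| = 51.00.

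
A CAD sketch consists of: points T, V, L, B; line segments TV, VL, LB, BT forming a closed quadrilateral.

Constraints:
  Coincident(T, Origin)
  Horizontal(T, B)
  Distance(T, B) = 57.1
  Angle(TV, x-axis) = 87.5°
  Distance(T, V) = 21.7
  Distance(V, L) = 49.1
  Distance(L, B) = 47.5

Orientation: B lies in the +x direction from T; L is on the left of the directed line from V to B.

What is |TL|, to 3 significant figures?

63.2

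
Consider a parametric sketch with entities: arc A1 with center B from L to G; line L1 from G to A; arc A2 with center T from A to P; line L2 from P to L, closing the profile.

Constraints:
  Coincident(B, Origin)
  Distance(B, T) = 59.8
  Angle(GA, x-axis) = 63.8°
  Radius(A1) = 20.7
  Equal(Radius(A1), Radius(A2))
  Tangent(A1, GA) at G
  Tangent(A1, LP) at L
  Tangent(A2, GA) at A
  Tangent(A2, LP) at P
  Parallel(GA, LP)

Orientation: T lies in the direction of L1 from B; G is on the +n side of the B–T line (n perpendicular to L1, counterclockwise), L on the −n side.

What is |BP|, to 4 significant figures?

63.28

The slot axis is L1's direction at 63.8°, so u = (cos 63.8°, sin 63.8°) = (0.4415, 0.8973) and n = (−sin 63.8°, cos 63.8°) = (-0.8973, 0.4415). B is at the origin and T lies 59.8 along u from B, so T = 59.8·u = (26.40, 53.66). Tangency of A1 to both parallel lines with radius 20.7 puts G and L at B ± 20.7·n: G = (-18.57, 9.139), L = (18.57, -9.139). Equal radii place A and P the same way about T: A = T + 20.7·n = (7.829, 62.80), P = T − 20.7·n = (44.98, 44.52). Then |BP| = |P − B| = 63.28.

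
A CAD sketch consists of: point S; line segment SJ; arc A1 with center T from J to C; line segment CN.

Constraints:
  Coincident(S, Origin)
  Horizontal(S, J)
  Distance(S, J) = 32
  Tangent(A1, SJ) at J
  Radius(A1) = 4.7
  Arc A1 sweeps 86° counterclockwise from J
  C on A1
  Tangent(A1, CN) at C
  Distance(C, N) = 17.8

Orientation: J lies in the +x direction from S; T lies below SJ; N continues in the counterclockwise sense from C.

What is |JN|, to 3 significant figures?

22.9

S is at the origin; S and J share the same y with |SJ| = 32.0 and J on the +x side, so J = (32.0, 0.00). A1 meets SJ tangentially, so TJ is at right angles to SJ, so T = J + (0, -4.7) = (32.0, -4.70). On A1, J sits at bearing 90° from T; an 86° counterclockwise sweep puts C at bearing 176°, so C = T + 4.7·(cos 176°, sin 176°) = (27.3, -4.37). The tangent condition forces TC to be normal to CN, so CN runs along (−sin 176°, cos 176°); with |CN| = 17.8, N = (26.1, -22.1). Then |JN| = |N − J| = 22.9.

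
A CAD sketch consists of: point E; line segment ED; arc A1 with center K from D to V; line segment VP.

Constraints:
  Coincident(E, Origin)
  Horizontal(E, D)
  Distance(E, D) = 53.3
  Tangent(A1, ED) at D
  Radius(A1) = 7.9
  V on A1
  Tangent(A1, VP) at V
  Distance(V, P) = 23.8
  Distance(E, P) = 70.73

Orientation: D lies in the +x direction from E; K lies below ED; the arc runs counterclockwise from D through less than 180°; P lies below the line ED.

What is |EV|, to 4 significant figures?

49.33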